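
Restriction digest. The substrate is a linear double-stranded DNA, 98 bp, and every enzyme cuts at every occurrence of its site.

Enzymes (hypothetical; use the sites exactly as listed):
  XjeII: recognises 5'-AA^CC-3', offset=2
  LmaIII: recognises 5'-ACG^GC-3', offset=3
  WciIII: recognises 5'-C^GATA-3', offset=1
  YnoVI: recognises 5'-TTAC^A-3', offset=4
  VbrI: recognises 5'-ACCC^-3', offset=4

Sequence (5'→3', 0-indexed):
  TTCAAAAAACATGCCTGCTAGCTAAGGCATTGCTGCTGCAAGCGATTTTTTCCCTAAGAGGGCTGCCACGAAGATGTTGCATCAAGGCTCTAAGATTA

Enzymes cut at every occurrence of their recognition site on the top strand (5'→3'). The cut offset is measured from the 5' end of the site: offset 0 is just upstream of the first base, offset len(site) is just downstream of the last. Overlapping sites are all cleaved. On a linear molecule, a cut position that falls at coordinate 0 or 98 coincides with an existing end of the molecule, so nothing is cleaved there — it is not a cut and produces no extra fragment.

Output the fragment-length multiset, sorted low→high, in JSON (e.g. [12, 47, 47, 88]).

Per-enzyme occurrences:
  XjeII (AACC, off=2): no sites
  LmaIII (ACGGC, off=3): no sites
  WciIII (CGATA, off=1): no sites
  YnoVI (TTACA, off=4): no sites
  VbrI (ACCC, off=4): no sites

Pooled cuts: ∅

Fragment lengths:
  no cuts → one linear fragment of 98 bp

[98]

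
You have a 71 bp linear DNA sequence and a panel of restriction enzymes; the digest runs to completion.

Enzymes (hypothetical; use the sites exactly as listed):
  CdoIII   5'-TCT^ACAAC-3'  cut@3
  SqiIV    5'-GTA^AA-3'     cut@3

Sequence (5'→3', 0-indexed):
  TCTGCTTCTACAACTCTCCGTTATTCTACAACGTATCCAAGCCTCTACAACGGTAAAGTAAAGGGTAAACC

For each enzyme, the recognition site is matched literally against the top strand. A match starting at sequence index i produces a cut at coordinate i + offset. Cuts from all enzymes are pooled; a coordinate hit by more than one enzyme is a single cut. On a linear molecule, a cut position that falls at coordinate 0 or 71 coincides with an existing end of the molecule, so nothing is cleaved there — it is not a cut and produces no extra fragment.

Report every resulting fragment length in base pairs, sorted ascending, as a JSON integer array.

Scan for sites:
  CdoIII (TCTACAAC, off=3): starts [6, 24, 43] → cuts [9, 27, 46]
  SqiIV (GTAAA, off=3): starts [52, 57, 64] → cuts [55, 60, 67]

All cut coordinates (distinct, sorted): [9, 27, 46, 55, 60, 67]

Fragments:
  [0,9): 9 bp
  [9,27): 18 bp
  [27,46): 19 bp
  [46,55): 9 bp
  [55,60): 5 bp
  [60,67): 7 bp
  [67,71): 4 bp

[4,5,7,9,9,18,19]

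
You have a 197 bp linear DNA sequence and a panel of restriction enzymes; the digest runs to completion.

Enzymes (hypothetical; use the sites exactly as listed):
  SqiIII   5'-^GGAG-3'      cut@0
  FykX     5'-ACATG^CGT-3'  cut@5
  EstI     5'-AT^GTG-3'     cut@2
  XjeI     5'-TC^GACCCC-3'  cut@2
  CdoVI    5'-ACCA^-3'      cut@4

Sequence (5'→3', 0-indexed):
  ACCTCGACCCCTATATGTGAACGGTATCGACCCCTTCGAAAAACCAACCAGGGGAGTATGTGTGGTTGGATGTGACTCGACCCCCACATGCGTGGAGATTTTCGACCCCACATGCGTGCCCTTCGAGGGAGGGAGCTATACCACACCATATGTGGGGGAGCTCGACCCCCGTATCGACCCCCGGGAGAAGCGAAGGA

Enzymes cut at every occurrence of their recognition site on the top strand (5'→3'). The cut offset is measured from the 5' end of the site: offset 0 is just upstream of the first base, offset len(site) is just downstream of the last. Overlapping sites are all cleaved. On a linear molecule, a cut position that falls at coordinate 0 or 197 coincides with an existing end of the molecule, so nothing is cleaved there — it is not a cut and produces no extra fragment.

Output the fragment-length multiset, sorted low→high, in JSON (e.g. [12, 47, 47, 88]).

[2,3,3,4,4,5,5,5,7,7,7,8,10,11,11,12,12,12,12,12,13,14,18]

Scan for sites:
  SqiIII (GGAG, off=0): starts [52, 93, 127, 131, 156, 183] → cuts [52, 93, 127, 131, 156, 183]
  FykX (ACATGCGT, off=5): starts [85, 109] → cuts [90, 114]
  EstI (ATGTG, off=2): starts [14, 57, 69, 149] → cuts [16, 59, 71, 151]
  XjeI (TCGACCCC, off=2): starts [3, 26, 76, 101, 161, 173] → cuts [5, 28, 78, 103, 163, 175]
  CdoVI (ACCA, off=4): starts [42, 46, 139, 144] → cuts [46, 50, 143, 148]

All cut coordinates (distinct, sorted): [5, 16, 28, 46, 50, 52, 59, 71, 78, 90, 93, 103, 114, 127, 131, 143, 148, 151, 156, 163, 175, 183]

Fragment lengths:
  [0,5): 5 bp
  [5,16): 11 bp
  [16,28): 12 bp
  [28,46): 18 bp
  [46,50): 4 bp
  [50,52): 2 bp
  [52,59): 7 bp
  [59,71): 12 bp
  [71,78): 7 bp
  [78,90): 12 bp
  [90,93): 3 bp
  [93,103): 10 bp
  [103,114): 11 bp
  [114,127): 13 bp
  [127,131): 4 bp
  [131,143): 12 bp
  [143,148): 5 bp
  [148,151): 3 bp
  [151,156): 5 bp
  [156,163): 7 bp
  [163,175): 12 bp
  [175,183): 8 bp
  [183,197): 14 bp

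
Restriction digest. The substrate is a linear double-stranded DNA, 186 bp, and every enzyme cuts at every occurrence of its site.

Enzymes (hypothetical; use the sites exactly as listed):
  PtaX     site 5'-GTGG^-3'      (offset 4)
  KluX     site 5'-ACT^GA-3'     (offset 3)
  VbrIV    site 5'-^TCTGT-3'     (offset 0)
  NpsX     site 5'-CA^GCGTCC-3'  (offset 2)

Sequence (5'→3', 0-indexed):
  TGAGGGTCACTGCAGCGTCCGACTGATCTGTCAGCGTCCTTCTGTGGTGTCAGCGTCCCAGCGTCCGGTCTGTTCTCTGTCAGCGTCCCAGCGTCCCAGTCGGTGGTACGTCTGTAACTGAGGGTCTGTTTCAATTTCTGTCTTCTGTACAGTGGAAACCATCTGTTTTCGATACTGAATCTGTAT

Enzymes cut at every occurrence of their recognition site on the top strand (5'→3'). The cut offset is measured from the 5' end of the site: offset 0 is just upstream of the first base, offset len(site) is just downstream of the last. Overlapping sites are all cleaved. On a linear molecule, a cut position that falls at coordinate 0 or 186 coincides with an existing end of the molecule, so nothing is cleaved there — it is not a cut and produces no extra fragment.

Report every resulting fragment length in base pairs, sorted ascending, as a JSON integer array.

[2,3,4,5,5,6,7,7,7,7,7,7,7,8,8,8,9,10,12,12,14,15,16]

Per-enzyme occurrences:
  PtaX GTGG/4: at [43, 102, 151] ⇒ [47, 106, 155]
  KluX ACTGA/3: at [21, 116, 173] ⇒ [24, 119, 176]
  VbrIV TCTGT/0: at [26, 40, 68, 75, 110, 124, 136, 143, 161, 179] ⇒ [26, 40, 68, 75, 110, 124, 136, 143, 161, 179]
  NpsX CAGCGTCC/2: at [12, 31, 50, 58, 80, 88] ⇒ [14, 33, 52, 60, 82, 90]

All cut coordinates (distinct, sorted): [14, 24, 26, 33, 40, 47, 52, 60, 68, 75, 82, 90, 106, 110, 119, 124, 136, 143, 155, 161, 176, 179]

Fragments:
  [0,14): 14 bp
  [14,24): 10 bp
  [24,26): 2 bp
  [26,33): 7 bp
  [33,40): 7 bp
  [40,47): 7 bp
  [47,52): 5 bp
  [52,60): 8 bp
  [60,68): 8 bp
  [68,75): 7 bp
  [75,82): 7 bp
  [82,90): 8 bp
  [90,106): 16 bp
  [106,110): 4 bp
  [110,119): 9 bp
  [119,124): 5 bp
  [124,136): 12 bp
  [136,143): 7 bp
  [143,155): 12 bp
  [155,161): 6 bp
  [161,176): 15 bp
  [176,179): 3 bp
  [179,186): 7 bp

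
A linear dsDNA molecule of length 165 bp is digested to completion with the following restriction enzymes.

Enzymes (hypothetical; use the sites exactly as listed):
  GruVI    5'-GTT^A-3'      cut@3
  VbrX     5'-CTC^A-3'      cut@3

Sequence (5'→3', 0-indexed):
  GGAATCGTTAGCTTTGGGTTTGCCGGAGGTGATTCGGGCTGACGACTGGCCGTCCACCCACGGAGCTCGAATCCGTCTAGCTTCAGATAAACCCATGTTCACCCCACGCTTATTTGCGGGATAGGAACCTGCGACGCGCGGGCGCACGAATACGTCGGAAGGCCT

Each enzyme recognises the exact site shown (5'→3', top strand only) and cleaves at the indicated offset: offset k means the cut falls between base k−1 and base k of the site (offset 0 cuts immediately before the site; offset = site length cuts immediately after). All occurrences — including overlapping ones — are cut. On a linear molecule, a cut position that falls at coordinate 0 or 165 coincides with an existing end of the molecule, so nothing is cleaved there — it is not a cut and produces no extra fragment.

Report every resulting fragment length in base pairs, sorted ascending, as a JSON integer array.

Scan for sites:
  GruVI (GTTA, off=3): starts [6] → cuts [9]
  VbrX (CTCA, off=3): no sites

Pooled cuts: [9]

Fragment lengths:
  [0,9): 9 bp
  [9,165): 156 bp

[9,156]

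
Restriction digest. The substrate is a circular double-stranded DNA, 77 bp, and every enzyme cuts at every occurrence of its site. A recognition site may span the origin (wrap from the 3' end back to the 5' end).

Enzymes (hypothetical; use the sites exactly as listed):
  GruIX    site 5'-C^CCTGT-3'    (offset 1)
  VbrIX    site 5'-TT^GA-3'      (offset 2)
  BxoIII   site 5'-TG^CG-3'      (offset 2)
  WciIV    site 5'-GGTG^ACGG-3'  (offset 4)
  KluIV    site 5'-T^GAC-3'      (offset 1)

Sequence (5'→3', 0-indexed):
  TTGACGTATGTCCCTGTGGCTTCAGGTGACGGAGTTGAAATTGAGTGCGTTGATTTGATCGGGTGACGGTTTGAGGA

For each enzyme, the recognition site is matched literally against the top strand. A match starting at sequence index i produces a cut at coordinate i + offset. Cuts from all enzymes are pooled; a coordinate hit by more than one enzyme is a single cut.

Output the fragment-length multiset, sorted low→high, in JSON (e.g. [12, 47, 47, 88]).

[1,1,4,5,5,6,7,7,8,8,10,15]

Site scan:
  GruIX CCCTGT/1: at [11] ⇒ [12]
  VbrIX TTGA/2: at [0, 34, 40, 49, 54, 70] ⇒ [2, 36, 42, 51, 56, 72]
  BxoIII TGCG/2: at [45] ⇒ [47]
  WciIV GGTGACGG/4: at [24, 61] ⇒ [28, 65]
  KluIV TGAC/1: at [1, 26, 63] ⇒ [2, 27, 64]

All cut coordinates (distinct, sorted): [2, 12, 27, 28, 36, 42, 47, 51, 56, 64, 65, 72]

Fragments:
  2→12: 10 bp
  12→27: 15 bp
  27→28: 1 bp
  28→36: 8 bp
  36→42: 6 bp
  42→47: 5 bp
  47→51: 4 bp
  51→56: 5 bp
  56→64: 8 bp
  64→65: 1 bp
  65→72: 7 bp
  72→2 (wrap): 77-72+2 = 7 bp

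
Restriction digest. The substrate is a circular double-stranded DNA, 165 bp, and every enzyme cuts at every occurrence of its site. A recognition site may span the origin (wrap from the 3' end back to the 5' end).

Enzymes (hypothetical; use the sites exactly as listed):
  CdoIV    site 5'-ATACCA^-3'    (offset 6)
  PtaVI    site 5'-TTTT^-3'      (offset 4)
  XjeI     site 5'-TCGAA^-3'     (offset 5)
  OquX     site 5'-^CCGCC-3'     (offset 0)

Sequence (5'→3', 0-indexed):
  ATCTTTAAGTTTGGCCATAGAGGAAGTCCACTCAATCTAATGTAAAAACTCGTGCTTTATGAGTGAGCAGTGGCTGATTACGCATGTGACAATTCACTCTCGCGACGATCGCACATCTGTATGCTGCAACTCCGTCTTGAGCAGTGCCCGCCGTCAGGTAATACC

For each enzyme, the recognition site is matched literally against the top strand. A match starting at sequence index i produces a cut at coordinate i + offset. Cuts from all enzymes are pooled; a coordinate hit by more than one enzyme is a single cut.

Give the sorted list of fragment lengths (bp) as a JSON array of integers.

[19,146]

Scan for sites:
  CdoIV (ATACCA, off=6): starts [160] → cuts [1]
  PtaVI (TTTT, off=4): no sites
  XjeI (TCGAA, off=5): no sites
  OquX (CCGCC, off=0): starts [147] → cuts [147]

Pooled cuts: [1, 147]

Fragments:
  1→147: 146 bp
  147→1 (wrap): 165-147+1 = 19 bp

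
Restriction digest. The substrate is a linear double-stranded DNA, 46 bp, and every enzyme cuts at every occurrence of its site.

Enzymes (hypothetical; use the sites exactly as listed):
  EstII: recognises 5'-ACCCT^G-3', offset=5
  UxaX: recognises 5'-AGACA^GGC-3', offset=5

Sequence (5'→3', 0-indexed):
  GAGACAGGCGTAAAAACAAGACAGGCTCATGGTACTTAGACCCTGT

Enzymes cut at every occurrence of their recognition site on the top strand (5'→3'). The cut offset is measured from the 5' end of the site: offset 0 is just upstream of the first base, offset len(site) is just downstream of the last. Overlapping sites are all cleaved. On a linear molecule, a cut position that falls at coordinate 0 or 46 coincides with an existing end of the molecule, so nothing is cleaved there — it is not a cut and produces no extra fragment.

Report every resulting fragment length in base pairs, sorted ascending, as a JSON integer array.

Scan for sites:
  EstII ACCCTG/5: at [39] ⇒ [44]
  UxaX AGACAGGC/5: at [1, 18] ⇒ [6, 23]

Pooled cuts: [6, 23, 44]

Fragments:
  [0,6): 6 bp
  [6,23): 17 bp
  [23,44): 21 bp
  [44,46): 2 bp

[2,6,17,21]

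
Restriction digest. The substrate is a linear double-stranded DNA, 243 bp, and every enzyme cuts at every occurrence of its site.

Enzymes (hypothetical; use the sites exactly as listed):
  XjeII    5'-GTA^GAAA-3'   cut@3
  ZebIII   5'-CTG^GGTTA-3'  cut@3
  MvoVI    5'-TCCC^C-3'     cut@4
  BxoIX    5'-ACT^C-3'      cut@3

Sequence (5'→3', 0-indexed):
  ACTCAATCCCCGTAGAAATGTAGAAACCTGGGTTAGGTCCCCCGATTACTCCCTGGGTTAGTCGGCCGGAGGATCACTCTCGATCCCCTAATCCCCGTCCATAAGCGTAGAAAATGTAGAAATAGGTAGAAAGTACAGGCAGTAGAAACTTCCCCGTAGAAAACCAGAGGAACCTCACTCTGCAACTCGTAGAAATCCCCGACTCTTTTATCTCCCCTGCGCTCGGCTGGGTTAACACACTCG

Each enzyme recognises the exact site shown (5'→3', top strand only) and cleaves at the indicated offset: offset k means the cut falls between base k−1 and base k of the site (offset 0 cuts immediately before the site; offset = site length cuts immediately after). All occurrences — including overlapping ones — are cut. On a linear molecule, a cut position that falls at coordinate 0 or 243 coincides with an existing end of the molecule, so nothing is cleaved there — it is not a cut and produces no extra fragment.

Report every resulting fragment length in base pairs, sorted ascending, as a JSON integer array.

Site scan:
  XjeII GTAGAAA/3: at [11, 19, 106, 115, 125, 141, 155, 188] ⇒ [14, 22, 109, 118, 128, 144, 158, 191]
  ZebIII CTGGGTTA/3: at [27, 52, 226] ⇒ [30, 55, 229]
  MvoVI TCCCC/4: at [6, 37, 83, 91, 150, 195, 212] ⇒ [10, 41, 87, 95, 154, 199, 216]
  BxoIX ACTC/3: at [0, 47, 75, 176, 184, 201, 238] ⇒ [3, 50, 78, 179, 187, 204, 241]

Pooled cuts: [3, 10, 14, 22, 30, 41, 50, 55, 78, 87, 95, 109, 118, 128, 144, 154, 158, 179, 187, 191, 199, 204, 216, 229, 241]

Fragments:
  [0,3): 3 bp
  [3,10): 7 bp
  [10,14): 4 bp
  [14,22): 8 bp
  [22,30): 8 bp
  [30,41): 11 bp
  [41,50): 9 bp
  [50,55): 5 bp
  [55,78): 23 bp
  [78,87): 9 bp
  [87,95): 8 bp
  [95,109): 14 bp
  [109,118): 9 bp
  [118,128): 10 bp
  [128,144): 16 bp
  [144,154): 10 bp
  [154,158): 4 bp
  [158,179): 21 bp
  [179,187): 8 bp
  [187,191): 4 bp
  [191,199): 8 bp
  [199,204): 5 bp
  [204,216): 12 bp
  [216,229): 13 bp
  [229,241): 12 bp
  [241,243): 2 bp

[2,3,4,4,4,5,5,7,8,8,8,8,8,9,9,9,10,10,11,12,12,13,14,16,21,23]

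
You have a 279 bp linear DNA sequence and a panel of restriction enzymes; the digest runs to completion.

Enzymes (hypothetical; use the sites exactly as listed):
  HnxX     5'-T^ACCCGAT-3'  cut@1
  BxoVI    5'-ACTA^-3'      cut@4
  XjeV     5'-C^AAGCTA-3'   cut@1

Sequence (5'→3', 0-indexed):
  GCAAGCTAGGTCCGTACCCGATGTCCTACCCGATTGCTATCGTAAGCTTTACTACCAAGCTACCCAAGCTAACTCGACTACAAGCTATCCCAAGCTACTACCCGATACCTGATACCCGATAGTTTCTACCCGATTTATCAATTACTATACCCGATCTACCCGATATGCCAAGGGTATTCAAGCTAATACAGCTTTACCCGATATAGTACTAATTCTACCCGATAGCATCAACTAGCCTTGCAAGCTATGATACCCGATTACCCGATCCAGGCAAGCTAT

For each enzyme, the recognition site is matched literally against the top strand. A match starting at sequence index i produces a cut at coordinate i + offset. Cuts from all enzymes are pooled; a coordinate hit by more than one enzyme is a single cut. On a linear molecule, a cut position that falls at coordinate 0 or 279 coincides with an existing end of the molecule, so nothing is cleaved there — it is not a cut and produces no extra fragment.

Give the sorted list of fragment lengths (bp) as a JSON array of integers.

Site scan:
  HnxX TACCCGAT/1: at [14, 26, 98, 112, 126, 147, 156, 194, 215, 250, 258] ⇒ [15, 27, 99, 113, 127, 148, 157, 195, 216, 251, 259]
  BxoVI ACTA/4: at [50, 76, 96, 143, 207, 230] ⇒ [54, 80, 100, 147, 211, 234]
  XjeV CAAGCTA/1: at [1, 55, 64, 80, 90, 178, 240, 271] ⇒ [2, 56, 65, 81, 91, 179, 241, 272]

Pooled cuts: [2, 15, 27, 54, 56, 65, 80, 81, 91, 99, 100, 113, 127, 147, 148, 157, 179, 195, 211, 216, 234, 241, 251, 259, 272]

Fragments:
  [0,2): 2 bp
  [2,15): 13 bp
  [15,27): 12 bp
  [27,54): 27 bp
  [54,56): 2 bp
  [56,65): 9 bp
  [65,80): 15 bp
  [80,81): 1 bp
  [81,91): 10 bp
  [91,99): 8 bp
  [99,100): 1 bp
  [100,113): 13 bp
  [113,127): 14 bp
  [127,147): 20 bp
  [147,148): 1 bp
  [148,157): 9 bp
  [157,179): 22 bp
  [179,195): 16 bp
  [195,211): 16 bp
  [211,216): 5 bp
  [216,234): 18 bp
  [234,241): 7 bp
  [241,251): 10 bp
  [251,259): 8 bp
  [259,272): 13 bp
  [272,279): 7 bp

[1,1,1,2,2,5,7,7,8,8,9,9,10,10,12,13,13,13,14,15,16,16,18,20,22,27]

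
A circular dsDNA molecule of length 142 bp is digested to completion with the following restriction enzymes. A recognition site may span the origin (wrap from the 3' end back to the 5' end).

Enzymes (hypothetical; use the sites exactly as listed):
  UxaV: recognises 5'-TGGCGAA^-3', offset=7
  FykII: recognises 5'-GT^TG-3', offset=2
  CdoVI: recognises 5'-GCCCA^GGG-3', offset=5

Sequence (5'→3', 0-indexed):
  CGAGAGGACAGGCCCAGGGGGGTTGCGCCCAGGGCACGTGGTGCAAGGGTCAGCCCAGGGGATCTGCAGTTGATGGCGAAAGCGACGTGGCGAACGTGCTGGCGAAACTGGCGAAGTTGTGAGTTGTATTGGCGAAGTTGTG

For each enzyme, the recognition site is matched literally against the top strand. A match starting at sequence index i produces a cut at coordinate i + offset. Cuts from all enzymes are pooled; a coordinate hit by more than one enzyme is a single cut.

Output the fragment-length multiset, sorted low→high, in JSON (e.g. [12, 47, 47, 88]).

Per-enzyme occurrences:
  UxaV (TGGCGAA, off=7): starts [73, 87, 99, 108, 129] → cuts [80, 94, 106, 115, 136]
  FykII (GTTG, off=2): starts [21, 68, 115, 122, 136] → cuts [23, 70, 117, 124, 138]
  CdoVI (GCCCAGGG, off=5): starts [11, 26, 52] → cuts [16, 31, 57]

Pooled cuts: [16, 23, 31, 57, 70, 80, 94, 106, 115, 117, 124, 136, 138]

Fragment lengths:
  16→23: 7 bp
  23→31: 8 bp
  31→57: 26 bp
  57→70: 13 bp
  70→80: 10 bp
  80→94: 14 bp
  94→106: 12 bp
  106→115: 9 bp
  115→117: 2 bp
  117→124: 7 bp
  124→136: 12 bp
  136→138: 2 bp
  138→16 (wrap): 142-138+16 = 20 bp

[2,2,7,7,8,9,10,12,12,13,14,20,26]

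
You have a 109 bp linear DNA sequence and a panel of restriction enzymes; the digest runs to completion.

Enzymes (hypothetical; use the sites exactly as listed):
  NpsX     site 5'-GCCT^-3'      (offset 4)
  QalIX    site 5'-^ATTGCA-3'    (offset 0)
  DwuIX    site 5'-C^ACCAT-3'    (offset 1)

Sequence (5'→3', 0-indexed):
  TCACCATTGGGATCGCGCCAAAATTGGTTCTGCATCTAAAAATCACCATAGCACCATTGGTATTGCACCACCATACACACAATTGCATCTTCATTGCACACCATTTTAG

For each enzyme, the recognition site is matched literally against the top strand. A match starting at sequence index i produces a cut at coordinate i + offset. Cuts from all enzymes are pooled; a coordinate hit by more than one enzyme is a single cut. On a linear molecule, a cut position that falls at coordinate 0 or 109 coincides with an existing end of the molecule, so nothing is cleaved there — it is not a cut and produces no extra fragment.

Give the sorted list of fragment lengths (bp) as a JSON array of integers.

[2,7,8,8,9,10,11,12,42]

Per-enzyme occurrences:
  NpsX (GCCT, off=4): no sites
  QalIX (ATTGCA, off=0): starts [61, 81, 92] → cuts [61, 81, 92]
  DwuIX (CACCAT, off=1): starts [1, 43, 51, 68, 98] → cuts [2, 44, 52, 69, 99]

All cut coordinates (distinct, sorted): [2, 44, 52, 61, 69, 81, 92, 99]

Fragments:
  [0,2): 2 bp
  [2,44): 42 bp
  [44,52): 8 bp
  [52,61): 9 bp
  [61,69): 8 bp
  [69,81): 12 bp
  [81,92): 11 bp
  [92,99): 7 bp
  [99,109): 10 bp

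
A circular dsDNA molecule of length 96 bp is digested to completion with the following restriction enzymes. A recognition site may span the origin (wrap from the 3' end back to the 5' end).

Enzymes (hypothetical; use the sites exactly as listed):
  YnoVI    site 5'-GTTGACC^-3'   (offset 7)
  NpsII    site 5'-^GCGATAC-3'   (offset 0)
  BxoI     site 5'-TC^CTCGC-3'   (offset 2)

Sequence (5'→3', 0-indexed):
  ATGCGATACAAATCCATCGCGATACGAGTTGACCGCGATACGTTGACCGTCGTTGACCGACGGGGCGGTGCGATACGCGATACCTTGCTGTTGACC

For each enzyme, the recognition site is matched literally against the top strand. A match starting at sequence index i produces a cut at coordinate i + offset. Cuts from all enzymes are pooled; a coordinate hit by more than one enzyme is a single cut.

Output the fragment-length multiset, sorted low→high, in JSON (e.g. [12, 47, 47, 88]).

[2,7,10,11,14,16,16,20]

Site scan:
  YnoVI (GTTGACC, off=7): starts [27, 41, 51, 89] → cuts [0, 34, 48, 58]
  NpsII (GCGATAC, off=0): starts [2, 18, 34, 69, 76] → cuts [2, 18, 34, 69, 76]
  BxoI (TCCTCGC, off=2): no sites

All cut coordinates (distinct, sorted): [0, 2, 18, 34, 48, 58, 69, 76]

Fragments:
  0→2: 2 bp
  2→18: 16 bp
  18→34: 16 bp
  34→48: 14 bp
  48→58: 10 bp
  58→69: 11 bp
  69→76: 7 bp
  76→0 (wrap): 96-76+0 = 20 bp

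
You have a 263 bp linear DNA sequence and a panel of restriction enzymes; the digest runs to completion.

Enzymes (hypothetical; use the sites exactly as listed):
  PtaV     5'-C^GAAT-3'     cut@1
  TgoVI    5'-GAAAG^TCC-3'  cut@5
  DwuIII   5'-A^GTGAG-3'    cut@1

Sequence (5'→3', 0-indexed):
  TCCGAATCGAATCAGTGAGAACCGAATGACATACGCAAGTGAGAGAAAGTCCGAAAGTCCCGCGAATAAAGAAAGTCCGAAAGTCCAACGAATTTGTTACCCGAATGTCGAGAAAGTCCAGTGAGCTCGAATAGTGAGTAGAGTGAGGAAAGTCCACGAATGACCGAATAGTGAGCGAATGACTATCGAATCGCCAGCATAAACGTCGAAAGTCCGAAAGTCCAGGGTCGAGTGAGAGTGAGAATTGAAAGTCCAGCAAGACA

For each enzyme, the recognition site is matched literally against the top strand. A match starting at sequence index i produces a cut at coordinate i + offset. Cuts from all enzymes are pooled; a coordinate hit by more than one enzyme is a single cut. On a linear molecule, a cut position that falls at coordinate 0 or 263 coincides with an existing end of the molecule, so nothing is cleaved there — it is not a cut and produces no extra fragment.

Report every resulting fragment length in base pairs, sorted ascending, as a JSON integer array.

[3,4,5,5,5,5,6,6,6,6,6,8,8,8,8,8,9,9,10,11,11,11,12,12,13,14,14,15,25]

Scan for sites:
  PtaV (CGAAT, off=1): starts [2, 7, 22, 62, 88, 101, 127, 156, 164, 175, 186] → cuts [3, 8, 23, 63, 89, 102, 128, 157, 165, 176, 187]
  TgoVI (GAAAGTCC, off=5): starts [44, 52, 70, 78, 111, 147, 207, 215, 246] → cuts [49, 57, 75, 83, 116, 152, 212, 220, 251]
  DwuIII (AGTGAG, off=1): starts [13, 37, 119, 132, 141, 169, 230, 236] → cuts [14, 38, 120, 133, 142, 170, 231, 237]

Pooled cuts: [3, 8, 14, 23, 38, 49, 57, 63, 75, 83, 89, 102, 116, 120, 128, 133, 142, 152, 157, 165, 170, 176, 187, 212, 220, 231, 237, 251]

Fragment lengths:
  [0,3): 3 bp
  [3,8): 5 bp
  [8,14): 6 bp
  [14,23): 9 bp
  [23,38): 15 bp
  [38,49): 11 bp
  [49,57): 8 bp
  [57,63): 6 bp
  [63,75): 12 bp
  [75,83): 8 bp
  [83,89): 6 bp
  [89,102): 13 bp
  [102,116): 14 bp
  [116,120): 4 bp
  [120,128): 8 bp
  [128,133): 5 bp
  [133,142): 9 bp
  [142,152): 10 bp
  [152,157): 5 bp
  [157,165): 8 bp
  [165,170): 5 bp
  [170,176): 6 bp
  [176,187): 11 bp
  [187,212): 25 bp
  [212,220): 8 bp
  [220,231): 11 bp
  [231,237): 6 bp
  [237,251): 14 bp
  [251,263): 12 bp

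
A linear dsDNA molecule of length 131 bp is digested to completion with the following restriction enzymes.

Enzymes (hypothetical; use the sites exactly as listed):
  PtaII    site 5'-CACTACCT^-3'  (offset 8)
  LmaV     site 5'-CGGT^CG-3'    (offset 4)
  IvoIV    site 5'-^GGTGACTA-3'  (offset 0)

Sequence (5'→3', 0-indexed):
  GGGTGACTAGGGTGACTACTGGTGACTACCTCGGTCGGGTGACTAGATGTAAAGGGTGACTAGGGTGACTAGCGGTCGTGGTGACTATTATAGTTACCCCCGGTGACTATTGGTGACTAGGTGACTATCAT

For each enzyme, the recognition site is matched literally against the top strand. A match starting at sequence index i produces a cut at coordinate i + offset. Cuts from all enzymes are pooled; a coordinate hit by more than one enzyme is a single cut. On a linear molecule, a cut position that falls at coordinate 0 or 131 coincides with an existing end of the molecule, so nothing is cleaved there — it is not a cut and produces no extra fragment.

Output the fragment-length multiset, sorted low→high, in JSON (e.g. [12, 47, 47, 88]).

Per-enzyme occurrences:
  PtaII (CACTACCT, off=8): no sites
  LmaV (CGGTCG, off=4): starts [31, 72] → cuts [35, 76]
  IvoIV (GGTGACTA, off=0): starts [1, 10, 20, 37, 54, 63, 79, 101, 111, 119] → cuts [1, 10, 20, 37, 54, 63, 79, 101, 111, 119]

All cut coordinates (distinct, sorted): [1, 10, 20, 35, 37, 54, 63, 76, 79, 101, 111, 119]

Fragment lengths:
  [0,1): 1 bp
  [1,10): 9 bp
  [10,20): 10 bp
  [20,35): 15 bp
  [35,37): 2 bp
  [37,54): 17 bp
  [54,63): 9 bp
  [63,76): 13 bp
  [76,79): 3 bp
  [79,101): 22 bp
  [101,111): 10 bp
  [111,119): 8 bp
  [119,131): 12 bp

[1,2,3,8,9,9,10,10,12,13,15,17,22]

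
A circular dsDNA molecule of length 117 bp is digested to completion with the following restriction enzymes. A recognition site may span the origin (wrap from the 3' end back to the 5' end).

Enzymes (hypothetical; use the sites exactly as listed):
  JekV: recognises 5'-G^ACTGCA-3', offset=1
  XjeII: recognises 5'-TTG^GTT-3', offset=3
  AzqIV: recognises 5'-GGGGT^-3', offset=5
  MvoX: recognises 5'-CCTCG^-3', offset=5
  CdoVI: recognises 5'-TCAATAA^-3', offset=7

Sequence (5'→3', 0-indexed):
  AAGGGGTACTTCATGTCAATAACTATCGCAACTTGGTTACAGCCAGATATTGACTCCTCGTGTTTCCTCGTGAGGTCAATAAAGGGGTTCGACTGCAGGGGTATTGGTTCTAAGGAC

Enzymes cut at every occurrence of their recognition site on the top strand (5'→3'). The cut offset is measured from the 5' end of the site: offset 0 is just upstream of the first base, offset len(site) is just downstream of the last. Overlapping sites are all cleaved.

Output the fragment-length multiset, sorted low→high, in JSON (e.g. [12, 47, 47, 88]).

[3,4,6,10,11,12,13,15,18,25]

Per-enzyme occurrences:
  JekV GACTGCA/1: at [90] ⇒ [91]
  XjeII TTGGTT/3: at [32, 103] ⇒ [35, 106]
  AzqIV GGGGT/5: at [2, 83, 97] ⇒ [7, 88, 102]
  MvoX CCTCG/5: at [55, 65] ⇒ [60, 70]
  CdoVI TCAATAA/7: at [15, 75] ⇒ [22, 82]

Pooled cuts: [7, 22, 35, 60, 70, 82, 88, 91, 102, 106]

Fragments:
  7→22: 15 bp
  22→35: 13 bp
  35→60: 25 bp
  60→70: 10 bp
  70→82: 12 bp
  82→88: 6 bp
  88→91: 3 bp
  91→102: 11 bp
  102→106: 4 bp
  106→7 (wrap): 117-106+7 = 18 bp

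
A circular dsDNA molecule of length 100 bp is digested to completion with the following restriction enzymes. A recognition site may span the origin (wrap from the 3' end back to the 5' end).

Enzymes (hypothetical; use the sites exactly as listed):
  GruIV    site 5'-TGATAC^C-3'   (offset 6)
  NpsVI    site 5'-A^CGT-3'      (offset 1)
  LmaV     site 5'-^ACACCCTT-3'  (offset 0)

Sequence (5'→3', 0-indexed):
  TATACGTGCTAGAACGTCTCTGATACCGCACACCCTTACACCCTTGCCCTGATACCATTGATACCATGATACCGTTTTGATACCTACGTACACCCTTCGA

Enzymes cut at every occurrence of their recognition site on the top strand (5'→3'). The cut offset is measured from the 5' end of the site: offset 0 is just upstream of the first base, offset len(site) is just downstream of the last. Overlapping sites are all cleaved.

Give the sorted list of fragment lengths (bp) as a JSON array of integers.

[3,3,3,8,8,9,10,11,12,15,18]

Per-enzyme occurrences:
  GruIV TGATACC/6: at [20, 49, 58, 66, 77] ⇒ [26, 55, 64, 72, 83]
  NpsVI ACGT/1: at [3, 13, 85] ⇒ [4, 14, 86]
  LmaV ACACCCTT/0: at [29, 37, 89] ⇒ [29, 37, 89]

All cut coordinates (distinct, sorted): [4, 14, 26, 29, 37, 55, 64, 72, 83, 86, 89]

Fragments:
  4→14: 10 bp
  14→26: 12 bp
  26→29: 3 bp
  29→37: 8 bp
  37→55: 18 bp
  55→64: 9 bp
  64→72: 8 bp
  72→83: 11 bp
  83→86: 3 bp
  86→89: 3 bp
  89→4 (wrap): 100-89+4 = 15 bp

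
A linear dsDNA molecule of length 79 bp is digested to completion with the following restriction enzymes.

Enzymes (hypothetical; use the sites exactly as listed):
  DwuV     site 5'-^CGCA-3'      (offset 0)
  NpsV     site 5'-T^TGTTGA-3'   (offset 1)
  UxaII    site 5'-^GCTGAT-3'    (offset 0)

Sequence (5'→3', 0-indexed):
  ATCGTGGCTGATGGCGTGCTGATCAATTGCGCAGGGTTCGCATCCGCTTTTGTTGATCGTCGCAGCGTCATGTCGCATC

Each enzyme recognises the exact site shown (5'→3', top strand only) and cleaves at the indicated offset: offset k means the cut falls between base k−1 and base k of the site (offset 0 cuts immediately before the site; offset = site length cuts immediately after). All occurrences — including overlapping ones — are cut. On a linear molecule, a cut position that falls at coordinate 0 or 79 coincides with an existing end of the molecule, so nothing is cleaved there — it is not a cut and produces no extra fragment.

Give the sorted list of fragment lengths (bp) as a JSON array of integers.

Per-enzyme occurrences:
  DwuV CGCA/0: at [29, 38, 60, 73] ⇒ [29, 38, 60, 73]
  NpsV TTGTTGA/1: at [49] ⇒ [50]
  UxaII GCTGAT/0: at [6, 17] ⇒ [6, 17]

All cut coordinates (distinct, sorted): [6, 17, 29, 38, 50, 60, 73]

Fragments:
  [0,6): 6 bp
  [6,17): 11 bp
  [17,29): 12 bp
  [29,38): 9 bp
  [38,50): 12 bp
  [50,60): 10 bp
  [60,73): 13 bp
  [73,79): 6 bp

[6,6,9,10,11,12,12,13]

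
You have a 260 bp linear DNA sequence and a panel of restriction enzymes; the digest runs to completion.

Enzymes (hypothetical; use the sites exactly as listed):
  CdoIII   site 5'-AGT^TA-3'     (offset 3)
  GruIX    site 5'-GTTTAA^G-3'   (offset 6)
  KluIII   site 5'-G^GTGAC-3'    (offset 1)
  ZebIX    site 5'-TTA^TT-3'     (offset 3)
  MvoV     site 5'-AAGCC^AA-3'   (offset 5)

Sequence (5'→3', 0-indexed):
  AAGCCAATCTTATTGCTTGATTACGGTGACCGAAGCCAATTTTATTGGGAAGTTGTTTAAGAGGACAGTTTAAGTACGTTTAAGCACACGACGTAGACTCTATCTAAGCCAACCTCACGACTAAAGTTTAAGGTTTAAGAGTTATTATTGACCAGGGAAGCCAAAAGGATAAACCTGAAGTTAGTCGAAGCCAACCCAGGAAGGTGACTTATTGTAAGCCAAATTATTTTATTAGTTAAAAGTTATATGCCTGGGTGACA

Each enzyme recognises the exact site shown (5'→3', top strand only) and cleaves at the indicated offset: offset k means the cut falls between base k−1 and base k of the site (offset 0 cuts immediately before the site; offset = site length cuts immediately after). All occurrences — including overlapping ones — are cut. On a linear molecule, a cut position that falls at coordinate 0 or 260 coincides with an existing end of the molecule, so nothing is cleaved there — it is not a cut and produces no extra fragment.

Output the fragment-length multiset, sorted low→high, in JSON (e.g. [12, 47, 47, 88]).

Site scan:
  CdoIII AGTTA/3: at [139, 178, 233, 240] ⇒ [142, 181, 236, 243]
  GruIX GTTTAAG/6: at [54, 67, 77, 125, 132] ⇒ [60, 73, 83, 131, 138]
  KluIII GGTGAC/1: at [24, 202, 253] ⇒ [25, 203, 254]
  ZebIX TTATT/3: at [9, 41, 141, 144, 208, 223, 228] ⇒ [12, 44, 144, 147, 211, 226, 231]
  MvoV AAGCCAA/5: at [0, 32, 105, 157, 187, 215] ⇒ [5, 37, 110, 162, 192, 220]

Pooled cuts: [5, 12, 25, 37, 44, 60, 73, 83, 110, 131, 138, 142, 144, 147, 162, 181, 192, 203, 211, 220, 226, 231, 236, 243, 254]

Fragment lengths:
  [0,5): 5 bp
  [5,12): 7 bp
  [12,25): 13 bp
  [25,37): 12 bp
  [37,44): 7 bp
  [44,60): 16 bp
  [60,73): 13 bp
  [73,83): 10 bp
  [83,110): 27 bp
  [110,131): 21 bp
  [131,138): 7 bp
  [138,142): 4 bp
  [142,144): 2 bp
  [144,147): 3 bp
  [147,162): 15 bp
  [162,181): 19 bp
  [181,192): 11 bp
  [192,203): 11 bp
  [203,211): 8 bp
  [211,220): 9 bp
  [220,226): 6 bp
  [226,231): 5 bp
  [231,236): 5 bp
  [236,243): 7 bp
  [243,254): 11 bp
  [254,260): 6 bp

[2,3,4,5,5,5,6,6,7,7,7,7,8,9,10,11,11,11,12,13,13,15,16,19,21,27]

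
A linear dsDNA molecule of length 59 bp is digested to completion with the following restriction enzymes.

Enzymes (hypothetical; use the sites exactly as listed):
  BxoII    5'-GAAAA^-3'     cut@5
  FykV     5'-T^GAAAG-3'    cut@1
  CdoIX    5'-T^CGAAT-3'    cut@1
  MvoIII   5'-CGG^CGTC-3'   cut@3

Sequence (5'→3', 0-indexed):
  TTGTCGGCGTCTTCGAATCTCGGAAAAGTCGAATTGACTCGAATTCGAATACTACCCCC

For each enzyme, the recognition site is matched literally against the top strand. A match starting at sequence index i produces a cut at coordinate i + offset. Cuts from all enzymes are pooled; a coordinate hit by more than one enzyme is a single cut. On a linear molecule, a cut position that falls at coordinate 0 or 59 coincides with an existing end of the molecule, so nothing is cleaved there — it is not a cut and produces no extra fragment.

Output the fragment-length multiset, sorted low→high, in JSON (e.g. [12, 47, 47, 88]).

[2,6,6,7,10,14,14]

Per-enzyme occurrences:
  BxoII (GAAAA, off=5): starts [22] → cuts [27]
  FykV (TGAAAG, off=1): no sites
  CdoIX (TCGAAT, off=1): starts [12, 28, 38, 44] → cuts [13, 29, 39, 45]
  MvoIII (CGGCGTC, off=3): starts [4] → cuts [7]

Pooled cuts: [7, 13, 27, 29, 39, 45]

Fragment lengths:
  [0,7): 7 bp
  [7,13): 6 bp
  [13,27): 14 bp
  [27,29): 2 bp
  [29,39): 10 bp
  [39,45): 6 bp
  [45,59): 14 bp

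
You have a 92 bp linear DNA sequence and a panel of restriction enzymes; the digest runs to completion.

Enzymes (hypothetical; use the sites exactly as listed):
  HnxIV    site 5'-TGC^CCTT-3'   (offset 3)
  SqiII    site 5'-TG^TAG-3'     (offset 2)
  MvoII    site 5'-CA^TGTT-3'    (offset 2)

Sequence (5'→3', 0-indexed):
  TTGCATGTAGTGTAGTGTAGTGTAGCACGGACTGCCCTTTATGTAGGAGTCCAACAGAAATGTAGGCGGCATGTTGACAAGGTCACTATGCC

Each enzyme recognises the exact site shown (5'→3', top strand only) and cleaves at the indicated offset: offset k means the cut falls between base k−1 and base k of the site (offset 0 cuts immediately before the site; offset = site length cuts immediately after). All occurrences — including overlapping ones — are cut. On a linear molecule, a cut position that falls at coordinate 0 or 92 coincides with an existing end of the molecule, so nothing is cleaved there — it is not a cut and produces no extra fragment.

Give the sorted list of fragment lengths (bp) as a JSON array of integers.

Per-enzyme occurrences:
  HnxIV (TGCCCTT, off=3): starts [32] → cuts [35]
  SqiII (TGTAG, off=2): starts [5, 10, 15, 20, 41, 60] → cuts [7, 12, 17, 22, 43, 62]
  MvoII (CATGTT, off=2): starts [69] → cuts [71]

Pooled cuts: [7, 12, 17, 22, 35, 43, 62, 71]

Fragments:
  [0,7): 7 bp
  [7,12): 5 bp
  [12,17): 5 bp
  [17,22): 5 bp
  [22,35): 13 bp
  [35,43): 8 bp
  [43,62): 19 bp
  [62,71): 9 bp
  [71,92): 21 bp

[5,5,5,7,8,9,13,19,21]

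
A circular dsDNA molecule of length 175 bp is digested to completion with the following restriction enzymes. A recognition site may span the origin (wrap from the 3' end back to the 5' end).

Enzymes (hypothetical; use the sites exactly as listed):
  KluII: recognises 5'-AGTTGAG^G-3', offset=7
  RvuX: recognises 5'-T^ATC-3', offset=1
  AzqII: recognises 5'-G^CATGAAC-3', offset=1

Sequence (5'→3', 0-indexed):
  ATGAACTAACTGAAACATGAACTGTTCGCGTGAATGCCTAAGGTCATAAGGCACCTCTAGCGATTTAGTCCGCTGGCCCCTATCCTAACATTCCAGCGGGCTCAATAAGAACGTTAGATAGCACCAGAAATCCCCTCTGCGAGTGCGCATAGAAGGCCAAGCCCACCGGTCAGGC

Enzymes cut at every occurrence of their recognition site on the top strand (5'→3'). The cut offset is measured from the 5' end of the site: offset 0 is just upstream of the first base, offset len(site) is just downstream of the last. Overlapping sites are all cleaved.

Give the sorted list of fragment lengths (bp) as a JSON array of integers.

[82,93]

Scan for sites:
  KluII (AGTTGAGG, off=7): no sites
  RvuX TATC/1: at [80] ⇒ [81]
  AzqII GCATGAAC/1: at [173] ⇒ [174]

All cut coordinates (distinct, sorted): [81, 174]

Fragments:
  81→174: 93 bp
  174→81 (wrap): 175-174+81 = 82 bp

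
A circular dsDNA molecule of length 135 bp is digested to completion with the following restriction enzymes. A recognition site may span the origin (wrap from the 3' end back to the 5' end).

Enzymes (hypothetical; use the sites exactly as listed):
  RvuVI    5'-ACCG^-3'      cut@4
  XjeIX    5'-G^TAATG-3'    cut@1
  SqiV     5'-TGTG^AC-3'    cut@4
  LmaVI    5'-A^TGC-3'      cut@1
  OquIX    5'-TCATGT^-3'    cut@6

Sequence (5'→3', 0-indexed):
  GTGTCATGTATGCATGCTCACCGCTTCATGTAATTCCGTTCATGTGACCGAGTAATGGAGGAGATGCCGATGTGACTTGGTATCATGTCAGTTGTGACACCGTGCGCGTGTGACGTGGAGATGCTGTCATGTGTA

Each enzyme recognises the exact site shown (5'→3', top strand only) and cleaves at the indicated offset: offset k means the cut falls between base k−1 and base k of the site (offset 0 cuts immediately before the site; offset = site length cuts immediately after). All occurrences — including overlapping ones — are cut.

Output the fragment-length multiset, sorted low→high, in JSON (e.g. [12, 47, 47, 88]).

[1,1,2,4,4,6,8,8,9,9,10,10,11,12,12,14,14]

Site scan:
  RvuVI (ACCG, off=4): starts [19, 46, 98] → cuts [23, 50, 102]
  XjeIX (GTAATG, off=1): starts [51] → cuts [52]
  SqiV (TGTGAC, off=4): starts [42, 70, 92, 108] → cuts [46, 74, 96, 112]
  LmaVI (ATGC, off=1): starts [9, 13, 63, 120] → cuts [10, 14, 64, 121]
  OquIX (TCATGT, off=6): starts [3, 25, 39, 82, 126] → cuts [9, 31, 45, 88, 132]

All cut coordinates (distinct, sorted): [9, 10, 14, 23, 31, 45, 46, 50, 52, 64, 74, 88, 96, 102, 112, 121, 132]

Fragment lengths:
  9→10: 1 bp
  10→14: 4 bp
  14→23: 9 bp
  23→31: 8 bp
  31→45: 14 bp
  45→46: 1 bp
  46→50: 4 bp
  50→52: 2 bp
  52→64: 12 bp
  64→74: 10 bp
  74→88: 14 bp
  88→96: 8 bp
  96→102: 6 bp
  102→112: 10 bp
  112→121: 9 bp
  121→132: 11 bp
  132→9 (wrap): 135-132+9 = 12 bp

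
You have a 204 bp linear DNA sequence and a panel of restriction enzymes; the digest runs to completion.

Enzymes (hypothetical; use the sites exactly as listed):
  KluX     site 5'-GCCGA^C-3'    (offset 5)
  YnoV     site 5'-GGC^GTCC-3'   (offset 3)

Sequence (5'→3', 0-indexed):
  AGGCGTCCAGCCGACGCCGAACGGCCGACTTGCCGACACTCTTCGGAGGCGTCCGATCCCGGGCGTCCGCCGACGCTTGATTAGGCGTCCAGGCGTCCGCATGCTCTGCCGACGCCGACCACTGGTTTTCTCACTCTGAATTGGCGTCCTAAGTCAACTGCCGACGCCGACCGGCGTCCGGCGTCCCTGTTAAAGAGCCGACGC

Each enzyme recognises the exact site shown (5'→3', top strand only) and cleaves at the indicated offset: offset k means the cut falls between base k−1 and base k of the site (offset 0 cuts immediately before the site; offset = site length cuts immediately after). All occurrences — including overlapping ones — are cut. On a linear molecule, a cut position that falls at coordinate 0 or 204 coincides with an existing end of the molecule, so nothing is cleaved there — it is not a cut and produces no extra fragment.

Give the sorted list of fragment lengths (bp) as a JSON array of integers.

[3,4,5,6,6,7,8,8,9,10,13,14,14,14,18,19,19,27]

Per-enzyme occurrences:
  KluX (GCCGAC, off=5): starts [9, 23, 31, 68, 107, 113, 159, 165, 196] → cuts [14, 28, 36, 73, 112, 118, 164, 170, 201]
  YnoV (GGCGTCC, off=3): starts [1, 47, 61, 83, 91, 142, 172, 179] → cuts [4, 50, 64, 86, 94, 145, 175, 182]

All cut coordinates (distinct, sorted): [4, 14, 28, 36, 50, 64, 73, 86, 94, 112, 118, 145, 164, 170, 175, 182, 201]

Fragment lengths:
  [0,4): 4 bp
  [4,14): 10 bp
  [14,28): 14 bp
  [28,36): 8 bp
  [36,50): 14 bp
  [50,64): 14 bp
  [64,73): 9 bp
  [73,86): 13 bp
  [86,94): 8 bp
  [94,112): 18 bp
  [112,118): 6 bp
  [118,145): 27 bp
  [145,164): 19 bp
  [164,170): 6 bp
  [170,175): 5 bp
  [175,182): 7 bp
  [182,201): 19 bp
  [201,204): 3 bp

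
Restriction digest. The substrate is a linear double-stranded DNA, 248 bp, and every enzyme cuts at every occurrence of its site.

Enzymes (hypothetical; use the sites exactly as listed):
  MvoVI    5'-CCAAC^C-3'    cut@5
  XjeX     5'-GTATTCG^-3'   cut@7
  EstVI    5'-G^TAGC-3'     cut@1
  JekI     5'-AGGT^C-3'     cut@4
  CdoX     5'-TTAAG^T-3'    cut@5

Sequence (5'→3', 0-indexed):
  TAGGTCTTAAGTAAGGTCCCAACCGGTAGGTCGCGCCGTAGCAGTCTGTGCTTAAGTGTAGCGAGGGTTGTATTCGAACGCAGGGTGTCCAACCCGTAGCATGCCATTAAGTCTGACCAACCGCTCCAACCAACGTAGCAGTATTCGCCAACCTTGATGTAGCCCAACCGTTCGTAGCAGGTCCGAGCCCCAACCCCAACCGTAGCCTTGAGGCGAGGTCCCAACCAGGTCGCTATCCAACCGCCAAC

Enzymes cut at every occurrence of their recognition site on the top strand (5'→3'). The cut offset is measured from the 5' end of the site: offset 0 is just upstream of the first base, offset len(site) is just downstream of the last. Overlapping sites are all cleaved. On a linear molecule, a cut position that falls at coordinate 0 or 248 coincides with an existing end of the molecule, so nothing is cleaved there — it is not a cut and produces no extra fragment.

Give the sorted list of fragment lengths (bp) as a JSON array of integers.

Scan for sites:
  MvoVI CCAACC/5: at [18, 88, 116, 125, 147, 163, 189, 195, 220, 236] ⇒ [23, 93, 121, 130, 152, 168, 194, 200, 225, 241]
  XjeX GTATTCG/7: at [69, 140] ⇒ [76, 147]
  EstVI GTAGC/1: at [37, 57, 95, 134, 158, 173, 201] ⇒ [38, 58, 96, 135, 159, 174, 202]
  JekI AGGTC/4: at [1, 13, 27, 178, 215, 226] ⇒ [5, 17, 31, 182, 219, 230]
  CdoX TTAAGT/5: at [6, 51, 106] ⇒ [11, 56, 111]

All cut coordinates (distinct, sorted): [5, 11, 17, 23, 31, 38, 56, 58, 76, 93, 96, 111, 121, 130, 135, 147, 152, 159, 168, 174, 182, 194, 200, 202, 219, 225, 230, 241]

Fragment lengths:
  [0,5): 5 bp
  [5,11): 6 bp
  [11,17): 6 bp
  [17,23): 6 bp
  [23,31): 8 bp
  [31,38): 7 bp
  [38,56): 18 bp
  [56,58): 2 bp
  [58,76): 18 bp
  [76,93): 17 bp
  [93,96): 3 bp
  [96,111): 15 bp
  [111,121): 10 bp
  [121,130): 9 bp
  [130,135): 5 bp
  [135,147): 12 bp
  [147,152): 5 bp
  [152,159): 7 bp
  [159,168): 9 bp
  [168,174): 6 bp
  [174,182): 8 bp
  [182,194): 12 bp
  [194,200): 6 bp
  [200,202): 2 bp
  [202,219): 17 bp
  [219,225): 6 bp
  [225,230): 5 bp
  [230,241): 11 bp
  [241,248): 7 bp

[2,2,3,5,5,5,5,6,6,6,6,6,6,7,7,7,8,8,9,9,10,11,12,12,15,17,17,18,18]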